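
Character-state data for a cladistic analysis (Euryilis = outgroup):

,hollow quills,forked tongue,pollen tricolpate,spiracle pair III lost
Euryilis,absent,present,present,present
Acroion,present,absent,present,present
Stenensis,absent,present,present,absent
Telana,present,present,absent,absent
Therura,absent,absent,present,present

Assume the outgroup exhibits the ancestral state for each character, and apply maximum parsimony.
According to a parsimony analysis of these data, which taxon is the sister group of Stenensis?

Telana

Character polarity is set by the outgroup: the derived state is whichever differs from the outgroup's state, so for forked tongue, pollen tricolpate, spiracle pair III lost the derived state is 'absent', and for the remaining characters it is 'present'.
hollow quills (state 'present') occurs in Acroion and Telana but conflicts with the nesting implied by the other characters — most parsimoniously interpreted as homoplasy.
Only Acroion and Therura show the derived state 'absent' for forked tongue, supporting them as a clade.
pollen tricolpate (derived state 'absent') is unique to Telana (autapomorphy; uninformative for grouping).
spiracle pair III lost (derived state 'absent') is shared by Stenensis and Telana — a synapomorphy uniting that clade.
Most parsimonious ingroup topology: ((Acroion,Therura),(Stenensis,Telana)).
Stenensis and Telana form a cherry on this tree, so they are sister taxa.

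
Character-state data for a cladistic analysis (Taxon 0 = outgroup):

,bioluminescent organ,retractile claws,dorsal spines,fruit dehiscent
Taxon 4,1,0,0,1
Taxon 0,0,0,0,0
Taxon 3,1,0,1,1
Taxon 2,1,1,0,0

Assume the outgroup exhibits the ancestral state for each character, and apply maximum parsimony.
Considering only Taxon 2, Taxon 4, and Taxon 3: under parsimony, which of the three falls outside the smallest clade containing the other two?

The outgroup has state '0' for every character, so '1' is the derived state throughout.
All ingroup taxa share the derived state '1' for bioluminescent organ; it defines the ingroup but does not resolve relationships within it.
retractile claws: derived state '1' in Taxon 2 only — an autapomorphy, so it tells us nothing about relationships among taxa.
dorsal spines: derived state '1' in Taxon 3 only — an autapomorphy, so it tells us nothing about relationships among taxa.
fruit dehiscent: derived state '1' in Taxon 3 and Taxon 4 only — synapomorphy for {Taxon 3, Taxon 4}.
Most parsimonious ingroup topology: (Taxon 2,(Taxon 4,Taxon 3)).
Taxon 3 and Taxon 4 share a more recent common ancestor with each other than either does with Taxon 2, so Taxon 2 is the least closely related of the three.

Taxon 2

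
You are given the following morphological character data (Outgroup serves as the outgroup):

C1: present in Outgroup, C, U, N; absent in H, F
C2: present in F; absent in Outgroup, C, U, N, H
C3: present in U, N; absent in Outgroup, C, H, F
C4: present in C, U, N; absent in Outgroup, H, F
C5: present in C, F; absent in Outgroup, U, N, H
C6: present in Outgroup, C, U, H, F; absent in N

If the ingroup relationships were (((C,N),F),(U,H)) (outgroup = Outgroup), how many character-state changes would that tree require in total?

Map each character onto (((C,N),F),(U,H)) (rooted by Outgroup) and count the minimum state changes it requires (Fitch parsimony):
C1: 2; C2: 1; C3: 2; C4: 2; C5: 2; C6: 1.
Total tree length = 10.

10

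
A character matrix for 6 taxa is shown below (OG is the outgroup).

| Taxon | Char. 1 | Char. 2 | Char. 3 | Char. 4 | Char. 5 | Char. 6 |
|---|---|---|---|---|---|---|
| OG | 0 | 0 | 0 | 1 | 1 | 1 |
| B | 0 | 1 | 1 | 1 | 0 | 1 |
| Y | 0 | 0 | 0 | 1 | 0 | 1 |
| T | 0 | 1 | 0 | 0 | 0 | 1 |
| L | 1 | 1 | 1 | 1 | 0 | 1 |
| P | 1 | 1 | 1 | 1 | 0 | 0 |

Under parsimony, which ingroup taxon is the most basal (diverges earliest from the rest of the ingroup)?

Character polarity is set by the outgroup: the derived state is whichever differs from the outgroup's state, so for Char. 4, Char. 5, Char. 6 the derived state is '0', and for the remaining characters it is '1'.
Char. 1 (derived state '1') is shared by L and P — a synapomorphy uniting that clade.
Char. 2 (derived state '1') is shared by B, L, P, and T — a synapomorphy uniting that clade.
Only B, L, and P show the derived state '1' for Char. 3, supporting them as a clade.
Char. 4: derived state '0' in T only — an autapomorphy, so it tells us nothing about relationships among taxa.
All ingroup taxa share the derived state '0' for Char. 5; it defines the ingroup but does not resolve relationships within it.
Char. 6 (derived state '0') is unique to P (autapomorphy; uninformative for grouping).
Most parsimonious ingroup topology: (((B,(L,P)),T),Y).
Y is sister to the clade containing all other ingroup taxa, so it is the earliest-diverging (most basal) ingroup lineage.

Y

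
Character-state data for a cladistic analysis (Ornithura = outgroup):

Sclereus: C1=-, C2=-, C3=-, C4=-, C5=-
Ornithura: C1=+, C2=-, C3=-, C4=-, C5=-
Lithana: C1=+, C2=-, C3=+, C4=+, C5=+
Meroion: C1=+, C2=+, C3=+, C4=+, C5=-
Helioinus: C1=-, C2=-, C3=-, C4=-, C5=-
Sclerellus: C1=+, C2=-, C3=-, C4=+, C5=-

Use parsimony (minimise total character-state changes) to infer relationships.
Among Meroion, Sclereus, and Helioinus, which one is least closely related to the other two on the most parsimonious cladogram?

Meroion

Character polarity is set by the outgroup: the derived state is whichever differs from the outgroup's state, so for C1 the derived state is '-', and for the remaining characters it is '+'.
C1 (derived state '-') is shared by Helioinus and Sclereus — a synapomorphy uniting that clade.
C2: derived state '+' in Meroion only — an autapomorphy, so it tells us nothing about relationships among taxa.
Only Lithana and Meroion show the derived state '+' for C3, supporting them as a clade.
C4: derived state '+' in Lithana, Meroion, and Sclerellus only — synapomorphy for {Lithana, Meroion, Sclerellus}.
C5: derived state '+' in Lithana only — an autapomorphy, so it tells us nothing about relationships among taxa.
Most parsimonious ingroup topology: (((Lithana,Meroion),Sclerellus),(Helioinus,Sclereus)).
Sclereus and Helioinus share a more recent common ancestor with each other than either does with Meroion, so Meroion is the least closely related of the three.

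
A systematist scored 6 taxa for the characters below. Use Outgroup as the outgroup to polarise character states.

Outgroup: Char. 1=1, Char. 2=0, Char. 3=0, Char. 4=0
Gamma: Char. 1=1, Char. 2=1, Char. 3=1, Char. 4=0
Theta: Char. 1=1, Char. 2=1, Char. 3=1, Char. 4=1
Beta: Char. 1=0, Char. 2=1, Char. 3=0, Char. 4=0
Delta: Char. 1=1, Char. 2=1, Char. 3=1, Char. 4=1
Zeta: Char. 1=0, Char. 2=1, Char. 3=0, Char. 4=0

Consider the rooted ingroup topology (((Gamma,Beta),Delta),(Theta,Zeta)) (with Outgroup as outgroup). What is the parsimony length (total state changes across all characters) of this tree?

8

Map each character onto (((Gamma,Beta),Delta),(Theta,Zeta)) (rooted by Outgroup) and count the minimum state changes it requires (Fitch parsimony):
Char. 1: 2; Char. 2: 1; Char. 3: 3; Char. 4: 2.
Total tree length = 8.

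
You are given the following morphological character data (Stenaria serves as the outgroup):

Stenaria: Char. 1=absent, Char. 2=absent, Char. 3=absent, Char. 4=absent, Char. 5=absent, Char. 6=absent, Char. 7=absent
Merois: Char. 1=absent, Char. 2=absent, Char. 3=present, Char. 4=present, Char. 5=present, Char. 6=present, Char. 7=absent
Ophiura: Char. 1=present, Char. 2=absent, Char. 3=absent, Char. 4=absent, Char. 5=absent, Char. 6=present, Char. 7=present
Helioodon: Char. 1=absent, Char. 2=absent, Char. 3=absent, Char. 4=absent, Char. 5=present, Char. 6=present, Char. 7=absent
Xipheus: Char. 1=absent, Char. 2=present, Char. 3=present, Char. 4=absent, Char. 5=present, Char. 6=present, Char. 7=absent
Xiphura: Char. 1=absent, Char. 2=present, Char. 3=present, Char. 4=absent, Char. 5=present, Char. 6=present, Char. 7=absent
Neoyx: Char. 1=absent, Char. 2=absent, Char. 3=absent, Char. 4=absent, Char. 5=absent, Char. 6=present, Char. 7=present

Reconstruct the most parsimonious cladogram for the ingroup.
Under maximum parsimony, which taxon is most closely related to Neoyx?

The outgroup has state 'absent' for every character, so 'present' is the derived state throughout.
Char. 1: derived state 'present' in Ophiura only — an autapomorphy, so it tells us nothing about relationships among taxa.
Char. 2: derived state 'present' in Xipheus and Xiphura only — synapomorphy for {Xipheus, Xiphura}.
Only Merois, Xipheus, and Xiphura show the derived state 'present' for Char. 3, supporting them as a clade.
Char. 4 (derived state 'present') is unique to Merois (autapomorphy; uninformative for grouping).
Only Helioodon, Merois, Xipheus, and Xiphura show the derived state 'present' for Char. 5, supporting them as a clade.
All ingroup taxa share the derived state 'present' for Char. 6; it defines the ingroup but does not resolve relationships within it.
Only Neoyx and Ophiura show the derived state 'present' for Char. 7, supporting them as a clade.
Most parsimonious ingroup topology: (((Merois,(Xipheus,Xiphura)),Helioodon),(Ophiura,Neoyx)).
Neoyx and Ophiura form a cherry on this tree, so they are sister taxa.

Ophiura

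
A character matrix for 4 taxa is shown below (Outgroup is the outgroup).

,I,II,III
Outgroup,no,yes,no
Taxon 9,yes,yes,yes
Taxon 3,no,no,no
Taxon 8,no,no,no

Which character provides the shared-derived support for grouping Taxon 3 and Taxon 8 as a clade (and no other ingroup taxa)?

II

Character polarity is set by the outgroup: the derived state is whichever differs from the outgroup's state, so for II the derived state is 'no', and for the remaining characters it is 'yes'.
I (derived state 'yes') is unique to Taxon 9 (autapomorphy; uninformative for grouping).
II: derived state 'no' in Taxon 3 and Taxon 8 only — synapomorphy for {Taxon 3, Taxon 8}.
III (derived state 'yes') is unique to Taxon 9 (autapomorphy; uninformative for grouping).
Most parsimonious ingroup topology: (Taxon 9,(Taxon 3,Taxon 8)).
The clade {Taxon 3, Taxon 8} is supported by II: its derived state 'no' occurs in exactly those taxa and in no other taxon (including the outgroup).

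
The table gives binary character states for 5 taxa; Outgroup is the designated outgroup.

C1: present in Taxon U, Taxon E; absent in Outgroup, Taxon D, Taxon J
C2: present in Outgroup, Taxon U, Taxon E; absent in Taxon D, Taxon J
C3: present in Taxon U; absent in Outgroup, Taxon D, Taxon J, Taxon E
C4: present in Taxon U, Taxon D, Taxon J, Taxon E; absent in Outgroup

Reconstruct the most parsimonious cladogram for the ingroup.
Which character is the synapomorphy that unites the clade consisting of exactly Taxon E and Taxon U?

C1

Character polarity is set by the outgroup: the derived state is whichever differs from the outgroup's state, so for C2 the derived state is 'absent', and for the remaining characters it is 'present'.
Only Taxon E and Taxon U show the derived state 'present' for C1, supporting them as a clade.
C2: derived state 'absent' in Taxon D and Taxon J only — synapomorphy for {Taxon D, Taxon J}.
C3 (derived state 'present') is unique to Taxon U (autapomorphy; uninformative for grouping).
All ingroup taxa share the derived state 'present' for C4; it defines the ingroup but does not resolve relationships within it.
Most parsimonious ingroup topology: ((Taxon U,Taxon E),(Taxon D,Taxon J)).
The clade {Taxon E, Taxon U} is supported by C1: its derived state 'present' occurs in exactly those taxa and in no other taxon (including the outgroup).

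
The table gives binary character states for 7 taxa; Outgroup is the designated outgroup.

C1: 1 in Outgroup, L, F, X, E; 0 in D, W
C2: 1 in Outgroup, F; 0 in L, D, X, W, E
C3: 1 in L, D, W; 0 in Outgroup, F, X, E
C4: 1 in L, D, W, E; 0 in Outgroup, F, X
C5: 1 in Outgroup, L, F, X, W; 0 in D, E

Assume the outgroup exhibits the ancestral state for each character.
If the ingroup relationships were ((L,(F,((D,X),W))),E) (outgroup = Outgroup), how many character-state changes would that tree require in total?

12

Map each character onto ((L,(F,((D,X),W))),E) (rooted by Outgroup) and count the minimum state changes it requires (Fitch parsimony):
C1: 2; C2: 2; C3: 3; C4: 3; C5: 2.
Total tree length = 12.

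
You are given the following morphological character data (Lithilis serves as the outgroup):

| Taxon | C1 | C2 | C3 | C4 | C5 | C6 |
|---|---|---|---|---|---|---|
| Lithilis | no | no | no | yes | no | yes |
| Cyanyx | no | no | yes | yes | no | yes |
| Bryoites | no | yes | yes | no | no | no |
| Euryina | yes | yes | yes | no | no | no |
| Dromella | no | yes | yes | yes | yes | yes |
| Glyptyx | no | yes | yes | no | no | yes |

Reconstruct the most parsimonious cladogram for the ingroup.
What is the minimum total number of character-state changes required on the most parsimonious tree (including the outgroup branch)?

6

Character polarity is set by the outgroup: the derived state is whichever differs from the outgroup's state, so for C4, C6 the derived state is 'no', and for the remaining characters it is 'yes'.
C1 (derived state 'yes') is unique to Euryina (autapomorphy; uninformative for grouping).
C2: derived state 'yes' in Bryoites, Dromella, Euryina, and Glyptyx only — synapomorphy for {Bryoites, Dromella, Euryina, Glyptyx}.
All ingroup taxa share the derived state 'yes' for C3; it defines the ingroup but does not resolve relationships within it.
Only Bryoites, Euryina, and Glyptyx show the derived state 'no' for C4, supporting them as a clade.
C5 (derived state 'yes') is unique to Dromella (autapomorphy; uninformative for grouping).
C6 (derived state 'no') is shared by Bryoites and Euryina — a synapomorphy uniting that clade.
Most parsimonious ingroup topology: (Cyanyx,(((Bryoites,Euryina),Glyptyx),Dromella)).
Changes per character on this tree: C1: 1; C2: 1; C3: 1; C4: 1; C5: 1; C6: 1.
Total = 6.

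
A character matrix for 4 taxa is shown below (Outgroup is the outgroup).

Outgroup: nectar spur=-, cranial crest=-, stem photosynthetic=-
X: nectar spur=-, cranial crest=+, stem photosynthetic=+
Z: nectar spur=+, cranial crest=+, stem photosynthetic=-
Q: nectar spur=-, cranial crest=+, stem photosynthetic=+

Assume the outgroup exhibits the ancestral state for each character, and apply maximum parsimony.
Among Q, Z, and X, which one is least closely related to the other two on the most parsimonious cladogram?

The outgroup has state '-' for every character, so '+' is the derived state throughout.
nectar spur (derived state '+') is unique to Z (autapomorphy; uninformative for grouping).
All ingroup taxa share the derived state '+' for cranial crest; it defines the ingroup but does not resolve relationships within it.
stem photosynthetic (derived state '+') is shared by Q and X — a synapomorphy uniting that clade.
Most parsimonious ingroup topology: ((X,Q),Z).
X and Q share a more recent common ancestor with each other than either does with Z, so Z is the least closely related of the three.

Z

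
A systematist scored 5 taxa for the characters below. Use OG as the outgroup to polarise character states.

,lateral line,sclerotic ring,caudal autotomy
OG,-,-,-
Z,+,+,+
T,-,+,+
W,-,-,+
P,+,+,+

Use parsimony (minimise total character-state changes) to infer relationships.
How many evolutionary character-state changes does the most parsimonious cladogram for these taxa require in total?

3

The outgroup has state '-' for every character, so '+' is the derived state throughout.
lateral line (derived state '+') is shared by P and Z — a synapomorphy uniting that clade.
Only P, T, and Z show the derived state '+' for sclerotic ring, supporting them as a clade.
All ingroup taxa share the derived state '+' for caudal autotomy; it defines the ingroup but does not resolve relationships within it.
Most parsimonious ingroup topology: (((Z,P),T),W).
Changes per character on this tree: lateral line: 1; sclerotic ring: 1; caudal autotomy: 1.
Total = 3.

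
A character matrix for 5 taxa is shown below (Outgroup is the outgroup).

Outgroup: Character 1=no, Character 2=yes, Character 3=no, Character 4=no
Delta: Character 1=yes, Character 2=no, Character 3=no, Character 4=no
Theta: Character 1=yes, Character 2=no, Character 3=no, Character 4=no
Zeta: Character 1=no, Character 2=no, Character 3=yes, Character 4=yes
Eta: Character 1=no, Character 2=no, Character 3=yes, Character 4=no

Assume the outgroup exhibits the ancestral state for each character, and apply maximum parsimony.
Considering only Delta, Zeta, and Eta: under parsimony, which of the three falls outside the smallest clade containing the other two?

Delta

Character polarity is set by the outgroup: the derived state is whichever differs from the outgroup's state, so for Character 2 the derived state is 'no', and for the remaining characters it is 'yes'.
Only Delta and Theta show the derived state 'yes' for Character 1, supporting them as a clade.
All ingroup taxa share the derived state 'no' for Character 2; it defines the ingroup but does not resolve relationships within it.
Character 3 (derived state 'yes') is shared by Eta and Zeta — a synapomorphy uniting that clade.
Character 4: derived state 'yes' in Zeta only — an autapomorphy, so it tells us nothing about relationships among taxa.
Most parsimonious ingroup topology: ((Delta,Theta),(Zeta,Eta)).
Eta and Zeta share a more recent common ancestor with each other than either does with Delta, so Delta is the least closely related of the three.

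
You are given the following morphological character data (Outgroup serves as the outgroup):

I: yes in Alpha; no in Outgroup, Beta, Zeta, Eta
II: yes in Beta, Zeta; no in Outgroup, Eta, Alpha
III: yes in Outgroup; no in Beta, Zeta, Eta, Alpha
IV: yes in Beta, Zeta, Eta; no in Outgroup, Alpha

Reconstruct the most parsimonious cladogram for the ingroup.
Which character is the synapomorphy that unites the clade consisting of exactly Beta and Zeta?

Character polarity is set by the outgroup: the derived state is whichever differs from the outgroup's state, so for III the derived state is 'no', and for the remaining characters it is 'yes'.
I (derived state 'yes') is unique to Alpha (autapomorphy; uninformative for grouping).
II (derived state 'yes') is shared by Beta and Zeta — a synapomorphy uniting that clade.
All ingroup taxa share the derived state 'no' for III; it defines the ingroup but does not resolve relationships within it.
IV (derived state 'yes') is shared by Beta, Eta, and Zeta — a synapomorphy uniting that clade.
Most parsimonious ingroup topology: (((Beta,Zeta),Eta),Alpha).
The clade {Beta, Zeta} is supported by II: its derived state 'yes' occurs in exactly those taxa and in no other taxon (including the outgroup).

II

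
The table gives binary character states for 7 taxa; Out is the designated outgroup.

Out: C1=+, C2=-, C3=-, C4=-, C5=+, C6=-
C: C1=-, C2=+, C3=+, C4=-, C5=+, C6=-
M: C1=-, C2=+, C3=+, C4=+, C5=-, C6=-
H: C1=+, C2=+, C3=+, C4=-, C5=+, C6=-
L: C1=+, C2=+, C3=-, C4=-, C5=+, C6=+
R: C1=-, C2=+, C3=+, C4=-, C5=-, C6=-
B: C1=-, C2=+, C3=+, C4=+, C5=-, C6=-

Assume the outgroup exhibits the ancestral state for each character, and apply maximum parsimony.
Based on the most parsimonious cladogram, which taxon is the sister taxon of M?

Character polarity is set by the outgroup: the derived state is whichever differs from the outgroup's state, so for C1, C5 the derived state is '-', and for the remaining characters it is '+'.
C1: derived state '-' in B, C, M, and R only — synapomorphy for {B, C, M, R}.
All ingroup taxa share the derived state '+' for C2; it defines the ingroup but does not resolve relationships within it.
Only B, C, H, M, and R show the derived state '+' for C3, supporting them as a clade.
C4 (derived state '+') is shared by B and M — a synapomorphy uniting that clade.
C5: derived state '-' in B, M, and R only — synapomorphy for {B, M, R}.
C6 (derived state '+') is unique to L (autapomorphy; uninformative for grouping).
Most parsimonious ingroup topology: (((C,((M,B),R)),H),L).
M and B form a cherry on this tree, so they are sister taxa.

B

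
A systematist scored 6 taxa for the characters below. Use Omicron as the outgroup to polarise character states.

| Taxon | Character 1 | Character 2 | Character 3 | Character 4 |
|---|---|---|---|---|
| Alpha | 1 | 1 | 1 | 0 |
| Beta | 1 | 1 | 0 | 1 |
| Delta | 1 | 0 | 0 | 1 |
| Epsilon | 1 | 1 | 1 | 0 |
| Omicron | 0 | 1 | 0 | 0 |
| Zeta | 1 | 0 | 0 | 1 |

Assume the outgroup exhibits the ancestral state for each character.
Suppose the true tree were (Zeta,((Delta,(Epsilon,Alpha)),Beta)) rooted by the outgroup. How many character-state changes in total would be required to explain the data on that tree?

6

Map each character onto (Zeta,((Delta,(Epsilon,Alpha)),Beta)) (rooted by Omicron) and count the minimum state changes it requires (Fitch parsimony):
Character 1: 1; Character 2: 2; Character 3: 1; Character 4: 2.
Total tree length = 6.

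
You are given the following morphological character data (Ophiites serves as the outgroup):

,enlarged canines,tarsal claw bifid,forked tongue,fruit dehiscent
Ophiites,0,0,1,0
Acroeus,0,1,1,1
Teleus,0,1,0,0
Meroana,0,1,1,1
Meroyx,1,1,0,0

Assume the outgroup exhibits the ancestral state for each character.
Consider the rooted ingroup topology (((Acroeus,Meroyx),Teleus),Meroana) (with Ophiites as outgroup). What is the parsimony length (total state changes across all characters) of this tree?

Map each character onto (((Acroeus,Meroyx),Teleus),Meroana) (rooted by Ophiites) and count the minimum state changes it requires (Fitch parsimony):
enlarged canines: 1; tarsal claw bifid: 1; forked tongue: 2; fruit dehiscent: 2.
Total tree length = 6.

6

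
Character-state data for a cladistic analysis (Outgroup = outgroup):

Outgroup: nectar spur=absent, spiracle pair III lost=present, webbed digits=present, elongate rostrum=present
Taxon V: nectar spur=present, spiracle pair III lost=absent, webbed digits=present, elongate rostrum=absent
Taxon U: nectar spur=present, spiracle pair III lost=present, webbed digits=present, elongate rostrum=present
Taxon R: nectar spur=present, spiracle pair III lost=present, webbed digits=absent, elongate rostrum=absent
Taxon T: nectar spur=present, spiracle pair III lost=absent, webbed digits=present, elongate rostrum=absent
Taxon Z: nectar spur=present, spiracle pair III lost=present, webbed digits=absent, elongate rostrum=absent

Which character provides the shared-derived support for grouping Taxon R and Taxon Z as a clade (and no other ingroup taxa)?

Character polarity is set by the outgroup: the derived state is whichever differs from the outgroup's state, so for spiracle pair III lost, webbed digits, elongate rostrum the derived state is 'absent', and for the remaining characters it is 'present'.
All ingroup taxa share the derived state 'present' for nectar spur; it defines the ingroup but does not resolve relationships within it.
spiracle pair III lost: derived state 'absent' in Taxon T and Taxon V only — synapomorphy for {Taxon T, Taxon V}.
Only Taxon R and Taxon Z show the derived state 'absent' for webbed digits, supporting them as a clade.
elongate rostrum: derived state 'absent' in Taxon R, Taxon T, Taxon V, and Taxon Z only — synapomorphy for {Taxon R, Taxon T, Taxon V, Taxon Z}.
Most parsimonious ingroup topology: (((Taxon V,Taxon T),(Taxon R,Taxon Z)),Taxon U).
The clade {Taxon R, Taxon Z} is supported by webbed digits: its derived state 'absent' occurs in exactly those taxa and in no other taxon (including the outgroup).

webbed digits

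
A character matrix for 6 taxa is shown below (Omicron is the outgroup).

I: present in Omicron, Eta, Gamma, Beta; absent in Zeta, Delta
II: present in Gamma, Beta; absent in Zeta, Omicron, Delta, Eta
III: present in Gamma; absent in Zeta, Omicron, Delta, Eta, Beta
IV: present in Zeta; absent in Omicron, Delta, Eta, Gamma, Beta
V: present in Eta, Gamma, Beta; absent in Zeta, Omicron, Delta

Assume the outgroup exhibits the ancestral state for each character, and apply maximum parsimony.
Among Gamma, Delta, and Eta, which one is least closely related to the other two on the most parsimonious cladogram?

Delta

Character polarity is set by the outgroup: the derived state is whichever differs from the outgroup's state, so for I the derived state is 'absent', and for the remaining characters it is 'present'.
I (derived state 'absent') is shared by Delta and Zeta — a synapomorphy uniting that clade.
Only Beta and Gamma show the derived state 'present' for II, supporting them as a clade.
III: derived state 'present' in Gamma only — an autapomorphy, so it tells us nothing about relationships among taxa.
IV: derived state 'present' in Zeta only — an autapomorphy, so it tells us nothing about relationships among taxa.
V: derived state 'present' in Beta, Eta, and Gamma only — synapomorphy for {Beta, Eta, Gamma}.
Most parsimonious ingroup topology: (((Beta,Gamma),Eta),(Delta,Zeta)).
Gamma and Eta share a more recent common ancestor with each other than either does with Delta, so Delta is the least closely related of the three.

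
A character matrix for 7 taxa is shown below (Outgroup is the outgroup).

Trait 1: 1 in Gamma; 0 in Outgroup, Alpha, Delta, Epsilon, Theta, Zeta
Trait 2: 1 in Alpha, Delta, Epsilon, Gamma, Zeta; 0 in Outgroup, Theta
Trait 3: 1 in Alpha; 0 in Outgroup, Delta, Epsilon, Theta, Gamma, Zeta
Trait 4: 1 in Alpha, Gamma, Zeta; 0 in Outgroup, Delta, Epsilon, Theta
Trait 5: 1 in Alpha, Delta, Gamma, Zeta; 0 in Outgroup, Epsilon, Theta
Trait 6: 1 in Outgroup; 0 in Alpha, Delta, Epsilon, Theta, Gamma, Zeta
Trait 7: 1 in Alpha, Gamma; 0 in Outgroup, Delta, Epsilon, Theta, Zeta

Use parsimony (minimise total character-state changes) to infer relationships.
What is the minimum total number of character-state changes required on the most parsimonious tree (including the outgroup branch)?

7

Character polarity is set by the outgroup: the derived state is whichever differs from the outgroup's state, so for Trait 6 the derived state is '0', and for the remaining characters it is '1'.
Trait 1 (derived state '1') is unique to Gamma (autapomorphy; uninformative for grouping).
Trait 2 (derived state '1') is shared by Alpha, Delta, Epsilon, Gamma, and Zeta — a synapomorphy uniting that clade.
Trait 3: derived state '1' in Alpha only — an autapomorphy, so it tells us nothing about relationships among taxa.
Trait 4: derived state '1' in Alpha, Gamma, and Zeta only — synapomorphy for {Alpha, Gamma, Zeta}.
Only Alpha, Delta, Gamma, and Zeta show the derived state '1' for Trait 5, supporting them as a clade.
All ingroup taxa share the derived state '0' for Trait 6; it defines the ingroup but does not resolve relationships within it.
Trait 7 (derived state '1') is shared by Alpha and Gamma — a synapomorphy uniting that clade.
Most parsimonious ingroup topology: (((((Alpha,Gamma),Zeta),Delta),Epsilon),Theta).
Changes per character on this tree: Trait 1: 1; Trait 2: 1; Trait 3: 1; Trait 4: 1; Trait 5: 1; Trait 6: 1; Trait 7: 1.
Total = 7.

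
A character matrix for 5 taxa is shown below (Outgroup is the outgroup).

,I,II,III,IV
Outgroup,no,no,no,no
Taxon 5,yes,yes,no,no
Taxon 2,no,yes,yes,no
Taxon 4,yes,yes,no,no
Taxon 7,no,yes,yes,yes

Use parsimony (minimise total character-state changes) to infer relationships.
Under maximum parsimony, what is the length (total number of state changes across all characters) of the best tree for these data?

4

The outgroup has state 'no' for every character, so 'yes' is the derived state throughout.
I (derived state 'yes') is shared by Taxon 4 and Taxon 5 — a synapomorphy uniting that clade.
All ingroup taxa share the derived state 'yes' for II; it defines the ingroup but does not resolve relationships within it.
Only Taxon 2 and Taxon 7 show the derived state 'yes' for III, supporting them as a clade.
IV: derived state 'yes' in Taxon 7 only — an autapomorphy, so it tells us nothing about relationships among taxa.
Most parsimonious ingroup topology: ((Taxon 5,Taxon 4),(Taxon 2,Taxon 7)).
Changes per character on this tree: I: 1; II: 1; III: 1; IV: 1.
Total = 4.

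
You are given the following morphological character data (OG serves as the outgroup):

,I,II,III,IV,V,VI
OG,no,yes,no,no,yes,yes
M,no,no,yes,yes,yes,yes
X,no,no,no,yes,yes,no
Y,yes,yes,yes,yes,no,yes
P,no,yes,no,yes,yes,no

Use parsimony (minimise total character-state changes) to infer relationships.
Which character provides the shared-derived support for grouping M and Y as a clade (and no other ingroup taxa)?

III

Character polarity is set by the outgroup: the derived state is whichever differs from the outgroup's state, so for II, V, VI the derived state is 'no', and for the remaining characters it is 'yes'.
I: derived state 'yes' in Y only — an autapomorphy, so it tells us nothing about relationships among taxa.
II groups M and X, which is incompatible with the clades supported by the remaining characters; treating it as convergent (homoplasy) costs fewer steps than any alternative tree.
III: derived state 'yes' in M and Y only — synapomorphy for {M, Y}.
All ingroup taxa share the derived state 'yes' for IV; it defines the ingroup but does not resolve relationships within it.
V (derived state 'no') is unique to Y (autapomorphy; uninformative for grouping).
Only P and X show the derived state 'no' for VI, supporting them as a clade.
Most parsimonious ingroup topology: ((M,Y),(X,P)).
The clade {M, Y} is supported by III: its derived state 'yes' occurs in exactly those taxa and in no other taxon (including the outgroup).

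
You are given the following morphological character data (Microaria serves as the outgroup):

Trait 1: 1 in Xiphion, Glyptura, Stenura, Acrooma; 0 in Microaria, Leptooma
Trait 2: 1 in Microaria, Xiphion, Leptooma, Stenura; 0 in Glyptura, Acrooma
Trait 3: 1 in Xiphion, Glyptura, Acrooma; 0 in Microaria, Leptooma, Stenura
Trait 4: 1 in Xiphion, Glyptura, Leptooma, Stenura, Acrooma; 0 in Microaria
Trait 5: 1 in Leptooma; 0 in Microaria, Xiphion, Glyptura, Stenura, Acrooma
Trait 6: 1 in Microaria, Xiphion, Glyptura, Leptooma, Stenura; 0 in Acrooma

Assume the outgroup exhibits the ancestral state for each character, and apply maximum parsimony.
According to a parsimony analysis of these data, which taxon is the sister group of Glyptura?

Character polarity is set by the outgroup: the derived state is whichever differs from the outgroup's state, so for Trait 2, Trait 6 the derived state is '0', and for the remaining characters it is '1'.
Trait 1: derived state '1' in Acrooma, Glyptura, Stenura, and Xiphion only — synapomorphy for {Acrooma, Glyptura, Stenura, Xiphion}.
Trait 2 (derived state '0') is shared by Acrooma and Glyptura — a synapomorphy uniting that clade.
Only Acrooma, Glyptura, and Xiphion show the derived state '1' for Trait 3, supporting them as a clade.
Trait 4 (derived state '1') is shared by all ingroup taxa — unites the whole ingroup.
Trait 5 (derived state '1') is unique to Leptooma (autapomorphy; uninformative for grouping).
Trait 6: derived state '0' in Acrooma only — an autapomorphy, so it tells us nothing about relationships among taxa.
Most parsimonious ingroup topology: (((Xiphion,(Glyptura,Acrooma)),Stenura),Leptooma).
Glyptura and Acrooma form a cherry on this tree, so they are sister taxa.

Acrooma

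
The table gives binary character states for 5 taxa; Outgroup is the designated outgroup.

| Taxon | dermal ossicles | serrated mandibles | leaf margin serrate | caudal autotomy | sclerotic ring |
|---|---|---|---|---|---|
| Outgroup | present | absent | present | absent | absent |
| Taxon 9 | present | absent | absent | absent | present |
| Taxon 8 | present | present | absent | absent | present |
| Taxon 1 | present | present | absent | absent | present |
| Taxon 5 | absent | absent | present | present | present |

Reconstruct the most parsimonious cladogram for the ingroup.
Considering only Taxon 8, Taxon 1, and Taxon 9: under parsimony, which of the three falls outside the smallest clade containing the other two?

Taxon 9

Character polarity is set by the outgroup: the derived state is whichever differs from the outgroup's state, so for dermal ossicles, leaf margin serrate the derived state is 'absent', and for the remaining characters it is 'present'.
dermal ossicles (derived state 'absent') is unique to Taxon 5 (autapomorphy; uninformative for grouping).
serrated mandibles: derived state 'present' in Taxon 1 and Taxon 8 only — synapomorphy for {Taxon 1, Taxon 8}.
leaf margin serrate (derived state 'absent') is shared by Taxon 1, Taxon 8, and Taxon 9 — a synapomorphy uniting that clade.
caudal autotomy: derived state 'present' in Taxon 5 only — an autapomorphy, so it tells us nothing about relationships among taxa.
sclerotic ring (derived state 'present') is shared by all ingroup taxa — unites the whole ingroup.
Most parsimonious ingroup topology: ((Taxon 9,(Taxon 8,Taxon 1)),Taxon 5).
Taxon 8 and Taxon 1 share a more recent common ancestor with each other than either does with Taxon 9, so Taxon 9 is the least closely related of the three.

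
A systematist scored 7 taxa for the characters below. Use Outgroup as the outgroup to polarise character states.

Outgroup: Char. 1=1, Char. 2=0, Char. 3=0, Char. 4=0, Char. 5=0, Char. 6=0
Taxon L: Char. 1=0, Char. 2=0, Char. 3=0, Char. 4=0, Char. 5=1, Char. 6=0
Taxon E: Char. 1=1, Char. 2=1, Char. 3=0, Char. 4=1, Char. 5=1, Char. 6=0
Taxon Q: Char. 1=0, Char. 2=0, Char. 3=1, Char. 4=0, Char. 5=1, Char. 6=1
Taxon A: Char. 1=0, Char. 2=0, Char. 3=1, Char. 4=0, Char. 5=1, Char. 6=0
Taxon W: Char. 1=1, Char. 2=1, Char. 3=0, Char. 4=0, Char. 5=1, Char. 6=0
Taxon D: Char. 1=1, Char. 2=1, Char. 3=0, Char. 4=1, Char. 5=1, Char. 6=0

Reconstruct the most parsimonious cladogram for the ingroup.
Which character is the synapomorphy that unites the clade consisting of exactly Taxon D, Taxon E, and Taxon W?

Character polarity is set by the outgroup: the derived state is whichever differs from the outgroup's state, so for Char. 1 the derived state is '0', and for the remaining characters it is '1'.
Only Taxon A, Taxon L, and Taxon Q show the derived state '0' for Char. 1, supporting them as a clade.
Only Taxon D, Taxon E, and Taxon W show the derived state '1' for Char. 2, supporting them as a clade.
Only Taxon A and Taxon Q show the derived state '1' for Char. 3, supporting them as a clade.
Char. 4: derived state '1' in Taxon D and Taxon E only — synapomorphy for {Taxon D, Taxon E}.
All ingroup taxa share the derived state '1' for Char. 5; it defines the ingroup but does not resolve relationships within it.
Char. 6: derived state '1' in Taxon Q only — an autapomorphy, so it tells us nothing about relationships among taxa.
Most parsimonious ingroup topology: ((Taxon L,(Taxon Q,Taxon A)),((Taxon E,Taxon D),Taxon W)).
The clade {Taxon D, Taxon E, Taxon W} is supported by Char. 2: its derived state '1' occurs in exactly those taxa and in no other taxon (including the outgroup).

Char. 2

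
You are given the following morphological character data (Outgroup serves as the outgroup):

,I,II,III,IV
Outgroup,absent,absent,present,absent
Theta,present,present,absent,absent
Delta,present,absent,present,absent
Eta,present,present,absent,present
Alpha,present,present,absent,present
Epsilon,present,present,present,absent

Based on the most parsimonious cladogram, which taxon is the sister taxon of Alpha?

Eta

Character polarity is set by the outgroup: the derived state is whichever differs from the outgroup's state, so for III the derived state is 'absent', and for the remaining characters it is 'present'.
I (derived state 'present') is shared by all ingroup taxa — unites the whole ingroup.
II: derived state 'present' in Alpha, Epsilon, Eta, and Theta only — synapomorphy for {Alpha, Epsilon, Eta, Theta}.
III (derived state 'absent') is shared by Alpha, Eta, and Theta — a synapomorphy uniting that clade.
Only Alpha and Eta show the derived state 'present' for IV, supporting them as a clade.
Most parsimonious ingroup topology: (((Theta,(Eta,Alpha)),Epsilon),Delta).
Alpha and Eta form a cherry on this tree, so they are sister taxa.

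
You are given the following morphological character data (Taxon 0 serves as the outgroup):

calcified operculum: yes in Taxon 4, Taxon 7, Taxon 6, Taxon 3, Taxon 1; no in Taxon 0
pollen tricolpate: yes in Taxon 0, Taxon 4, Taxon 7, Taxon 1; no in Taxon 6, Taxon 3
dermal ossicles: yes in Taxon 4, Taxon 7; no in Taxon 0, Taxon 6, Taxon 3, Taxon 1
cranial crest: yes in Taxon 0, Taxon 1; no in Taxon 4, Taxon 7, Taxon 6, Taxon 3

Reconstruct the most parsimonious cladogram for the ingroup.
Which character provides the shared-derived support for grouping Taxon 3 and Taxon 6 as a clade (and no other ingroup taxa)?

pollen tricolpate

Character polarity is set by the outgroup: the derived state is whichever differs from the outgroup's state, so for pollen tricolpate, cranial crest the derived state is 'no', and for the remaining characters it is 'yes'.
All ingroup taxa share the derived state 'yes' for calcified operculum; it defines the ingroup but does not resolve relationships within it.
pollen tricolpate: derived state 'no' in Taxon 3 and Taxon 6 only — synapomorphy for {Taxon 3, Taxon 6}.
dermal ossicles (derived state 'yes') is shared by Taxon 4 and Taxon 7 — a synapomorphy uniting that clade.
cranial crest: derived state 'no' in Taxon 3, Taxon 4, Taxon 6, and Taxon 7 only — synapomorphy for {Taxon 3, Taxon 4, Taxon 6, Taxon 7}.
Most parsimonious ingroup topology: (((Taxon 4,Taxon 7),(Taxon 6,Taxon 3)),Taxon 1).
The clade {Taxon 3, Taxon 6} is supported by pollen tricolpate: its derived state 'no' occurs in exactly those taxa and in no other taxon (including the outgroup).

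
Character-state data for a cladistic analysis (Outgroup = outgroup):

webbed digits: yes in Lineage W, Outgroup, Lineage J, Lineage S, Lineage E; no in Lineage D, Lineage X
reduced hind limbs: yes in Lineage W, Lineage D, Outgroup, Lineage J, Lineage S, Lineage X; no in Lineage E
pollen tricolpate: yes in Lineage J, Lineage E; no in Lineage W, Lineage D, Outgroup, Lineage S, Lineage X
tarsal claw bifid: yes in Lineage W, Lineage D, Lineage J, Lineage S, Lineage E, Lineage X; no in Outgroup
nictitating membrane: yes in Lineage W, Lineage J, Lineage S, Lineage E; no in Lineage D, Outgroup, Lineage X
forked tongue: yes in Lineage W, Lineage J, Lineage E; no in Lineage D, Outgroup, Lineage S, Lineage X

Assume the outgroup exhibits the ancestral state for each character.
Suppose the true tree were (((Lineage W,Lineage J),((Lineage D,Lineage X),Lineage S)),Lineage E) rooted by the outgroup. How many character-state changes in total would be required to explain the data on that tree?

9

Map each character onto (((Lineage W,Lineage J),((Lineage D,Lineage X),Lineage S)),Lineage E) (rooted by Outgroup) and count the minimum state changes it requires (Fitch parsimony):
webbed digits: 1; reduced hind limbs: 1; pollen tricolpate: 2; tarsal claw bifid: 1; nictitating membrane: 2; forked tongue: 2.
Total tree length = 9.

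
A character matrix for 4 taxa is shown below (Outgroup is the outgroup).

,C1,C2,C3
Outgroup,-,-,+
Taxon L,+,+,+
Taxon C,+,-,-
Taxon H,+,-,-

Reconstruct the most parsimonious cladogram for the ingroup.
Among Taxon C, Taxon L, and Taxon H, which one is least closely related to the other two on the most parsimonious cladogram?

Taxon L

Character polarity is set by the outgroup: the derived state is whichever differs from the outgroup's state, so for C3 the derived state is '-', and for the remaining characters it is '+'.
All ingroup taxa share the derived state '+' for C1; it defines the ingroup but does not resolve relationships within it.
C2 (derived state '+') is unique to Taxon L (autapomorphy; uninformative for grouping).
C3: derived state '-' in Taxon C and Taxon H only — synapomorphy for {Taxon C, Taxon H}.
Most parsimonious ingroup topology: (Taxon L,(Taxon C,Taxon H)).
Taxon C and Taxon H share a more recent common ancestor with each other than either does with Taxon L, so Taxon L is the least closely related of the three.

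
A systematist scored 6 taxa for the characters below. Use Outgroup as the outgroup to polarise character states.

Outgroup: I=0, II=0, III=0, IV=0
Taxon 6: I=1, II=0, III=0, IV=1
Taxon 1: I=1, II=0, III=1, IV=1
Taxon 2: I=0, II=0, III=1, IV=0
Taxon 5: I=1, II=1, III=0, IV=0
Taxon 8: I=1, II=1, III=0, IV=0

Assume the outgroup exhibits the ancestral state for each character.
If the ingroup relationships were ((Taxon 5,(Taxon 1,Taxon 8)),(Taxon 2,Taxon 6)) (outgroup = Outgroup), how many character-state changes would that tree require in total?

8

Map each character onto ((Taxon 5,(Taxon 1,Taxon 8)),(Taxon 2,Taxon 6)) (rooted by Outgroup) and count the minimum state changes it requires (Fitch parsimony):
I: 2; II: 2; III: 2; IV: 2.
Total tree length = 8.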